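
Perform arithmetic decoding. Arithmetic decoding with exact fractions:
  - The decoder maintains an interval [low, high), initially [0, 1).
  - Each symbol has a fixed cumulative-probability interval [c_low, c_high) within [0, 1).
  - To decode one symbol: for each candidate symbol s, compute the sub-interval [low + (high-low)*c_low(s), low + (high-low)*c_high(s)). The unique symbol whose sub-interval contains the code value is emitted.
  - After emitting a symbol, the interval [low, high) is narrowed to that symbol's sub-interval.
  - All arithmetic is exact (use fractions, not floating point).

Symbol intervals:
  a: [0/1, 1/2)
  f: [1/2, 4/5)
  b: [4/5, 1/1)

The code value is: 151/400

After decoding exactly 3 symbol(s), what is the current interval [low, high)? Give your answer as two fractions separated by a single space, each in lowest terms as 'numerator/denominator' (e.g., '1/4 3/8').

Answer: 37/100 2/5

Derivation:
Step 1: interval [0/1, 1/1), width = 1/1 - 0/1 = 1/1
  'a': [0/1 + 1/1*0/1, 0/1 + 1/1*1/2) = [0/1, 1/2) <- contains code 151/400
  'f': [0/1 + 1/1*1/2, 0/1 + 1/1*4/5) = [1/2, 4/5)
  'b': [0/1 + 1/1*4/5, 0/1 + 1/1*1/1) = [4/5, 1/1)
  emit 'a', narrow to [0/1, 1/2)
Step 2: interval [0/1, 1/2), width = 1/2 - 0/1 = 1/2
  'a': [0/1 + 1/2*0/1, 0/1 + 1/2*1/2) = [0/1, 1/4)
  'f': [0/1 + 1/2*1/2, 0/1 + 1/2*4/5) = [1/4, 2/5) <- contains code 151/400
  'b': [0/1 + 1/2*4/5, 0/1 + 1/2*1/1) = [2/5, 1/2)
  emit 'f', narrow to [1/4, 2/5)
Step 3: interval [1/4, 2/5), width = 2/5 - 1/4 = 3/20
  'a': [1/4 + 3/20*0/1, 1/4 + 3/20*1/2) = [1/4, 13/40)
  'f': [1/4 + 3/20*1/2, 1/4 + 3/20*4/5) = [13/40, 37/100)
  'b': [1/4 + 3/20*4/5, 1/4 + 3/20*1/1) = [37/100, 2/5) <- contains code 151/400
  emit 'b', narrow to [37/100, 2/5)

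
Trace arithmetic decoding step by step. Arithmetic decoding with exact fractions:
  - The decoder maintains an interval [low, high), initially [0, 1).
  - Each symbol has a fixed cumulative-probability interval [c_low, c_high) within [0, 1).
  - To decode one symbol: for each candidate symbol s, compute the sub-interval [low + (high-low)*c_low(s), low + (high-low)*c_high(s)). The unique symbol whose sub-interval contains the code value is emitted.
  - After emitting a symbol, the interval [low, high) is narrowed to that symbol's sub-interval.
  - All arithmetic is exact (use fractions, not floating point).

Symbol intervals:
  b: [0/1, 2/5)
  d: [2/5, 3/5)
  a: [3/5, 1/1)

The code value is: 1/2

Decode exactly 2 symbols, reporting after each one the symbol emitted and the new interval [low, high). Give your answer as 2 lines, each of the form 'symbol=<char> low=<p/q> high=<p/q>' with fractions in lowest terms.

Answer: symbol=d low=2/5 high=3/5
symbol=d low=12/25 high=13/25

Derivation:
Step 1: interval [0/1, 1/1), width = 1/1 - 0/1 = 1/1
  'b': [0/1 + 1/1*0/1, 0/1 + 1/1*2/5) = [0/1, 2/5)
  'd': [0/1 + 1/1*2/5, 0/1 + 1/1*3/5) = [2/5, 3/5) <- contains code 1/2
  'a': [0/1 + 1/1*3/5, 0/1 + 1/1*1/1) = [3/5, 1/1)
  emit 'd', narrow to [2/5, 3/5)
Step 2: interval [2/5, 3/5), width = 3/5 - 2/5 = 1/5
  'b': [2/5 + 1/5*0/1, 2/5 + 1/5*2/5) = [2/5, 12/25)
  'd': [2/5 + 1/5*2/5, 2/5 + 1/5*3/5) = [12/25, 13/25) <- contains code 1/2
  'a': [2/5 + 1/5*3/5, 2/5 + 1/5*1/1) = [13/25, 3/5)
  emit 'd', narrow to [12/25, 13/25)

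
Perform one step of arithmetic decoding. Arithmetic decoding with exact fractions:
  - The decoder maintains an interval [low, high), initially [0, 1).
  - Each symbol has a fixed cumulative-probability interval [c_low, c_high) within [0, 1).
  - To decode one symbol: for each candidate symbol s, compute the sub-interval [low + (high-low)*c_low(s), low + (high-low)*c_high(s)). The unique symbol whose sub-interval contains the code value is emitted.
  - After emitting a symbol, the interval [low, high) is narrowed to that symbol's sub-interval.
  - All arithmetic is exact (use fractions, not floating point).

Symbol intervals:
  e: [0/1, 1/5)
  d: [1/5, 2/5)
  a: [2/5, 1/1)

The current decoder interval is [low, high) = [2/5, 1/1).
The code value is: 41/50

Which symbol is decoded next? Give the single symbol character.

Interval width = high − low = 1/1 − 2/5 = 3/5
Scaled code = (code − low) / width = (41/50 − 2/5) / 3/5 = 7/10
  e: [0/1, 1/5) 
  d: [1/5, 2/5) 
  a: [2/5, 1/1) ← scaled code falls here ✓

Answer: a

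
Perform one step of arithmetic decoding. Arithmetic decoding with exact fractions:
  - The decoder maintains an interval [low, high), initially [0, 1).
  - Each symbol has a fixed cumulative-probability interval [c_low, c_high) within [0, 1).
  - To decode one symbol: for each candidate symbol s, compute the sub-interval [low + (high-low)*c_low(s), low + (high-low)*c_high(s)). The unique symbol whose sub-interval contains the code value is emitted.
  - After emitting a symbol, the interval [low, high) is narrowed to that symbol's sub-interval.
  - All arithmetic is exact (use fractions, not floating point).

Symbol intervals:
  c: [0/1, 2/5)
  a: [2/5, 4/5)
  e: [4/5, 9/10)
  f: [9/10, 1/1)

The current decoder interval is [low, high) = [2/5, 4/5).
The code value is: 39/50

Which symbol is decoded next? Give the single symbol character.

Interval width = high − low = 4/5 − 2/5 = 2/5
Scaled code = (code − low) / width = (39/50 − 2/5) / 2/5 = 19/20
  c: [0/1, 2/5) 
  a: [2/5, 4/5) 
  e: [4/5, 9/10) 
  f: [9/10, 1/1) ← scaled code falls here ✓

Answer: f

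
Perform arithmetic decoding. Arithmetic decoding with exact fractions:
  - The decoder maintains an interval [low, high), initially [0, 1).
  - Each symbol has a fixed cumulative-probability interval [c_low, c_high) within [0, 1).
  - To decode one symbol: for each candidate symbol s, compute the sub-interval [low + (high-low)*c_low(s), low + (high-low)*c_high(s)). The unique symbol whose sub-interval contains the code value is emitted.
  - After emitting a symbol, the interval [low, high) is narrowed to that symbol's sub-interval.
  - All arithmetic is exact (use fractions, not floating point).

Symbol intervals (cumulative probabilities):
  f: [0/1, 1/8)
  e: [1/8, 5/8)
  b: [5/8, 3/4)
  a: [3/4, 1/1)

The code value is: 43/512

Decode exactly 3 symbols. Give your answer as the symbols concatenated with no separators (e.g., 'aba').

Answer: fbe

Derivation:
Step 1: interval [0/1, 1/1), width = 1/1 - 0/1 = 1/1
  'f': [0/1 + 1/1*0/1, 0/1 + 1/1*1/8) = [0/1, 1/8) <- contains code 43/512
  'e': [0/1 + 1/1*1/8, 0/1 + 1/1*5/8) = [1/8, 5/8)
  'b': [0/1 + 1/1*5/8, 0/1 + 1/1*3/4) = [5/8, 3/4)
  'a': [0/1 + 1/1*3/4, 0/1 + 1/1*1/1) = [3/4, 1/1)
  emit 'f', narrow to [0/1, 1/8)
Step 2: interval [0/1, 1/8), width = 1/8 - 0/1 = 1/8
  'f': [0/1 + 1/8*0/1, 0/1 + 1/8*1/8) = [0/1, 1/64)
  'e': [0/1 + 1/8*1/8, 0/1 + 1/8*5/8) = [1/64, 5/64)
  'b': [0/1 + 1/8*5/8, 0/1 + 1/8*3/4) = [5/64, 3/32) <- contains code 43/512
  'a': [0/1 + 1/8*3/4, 0/1 + 1/8*1/1) = [3/32, 1/8)
  emit 'b', narrow to [5/64, 3/32)
Step 3: interval [5/64, 3/32), width = 3/32 - 5/64 = 1/64
  'f': [5/64 + 1/64*0/1, 5/64 + 1/64*1/8) = [5/64, 41/512)
  'e': [5/64 + 1/64*1/8, 5/64 + 1/64*5/8) = [41/512, 45/512) <- contains code 43/512
  'b': [5/64 + 1/64*5/8, 5/64 + 1/64*3/4) = [45/512, 23/256)
  'a': [5/64 + 1/64*3/4, 5/64 + 1/64*1/1) = [23/256, 3/32)
  emit 'e', narrow to [41/512, 45/512)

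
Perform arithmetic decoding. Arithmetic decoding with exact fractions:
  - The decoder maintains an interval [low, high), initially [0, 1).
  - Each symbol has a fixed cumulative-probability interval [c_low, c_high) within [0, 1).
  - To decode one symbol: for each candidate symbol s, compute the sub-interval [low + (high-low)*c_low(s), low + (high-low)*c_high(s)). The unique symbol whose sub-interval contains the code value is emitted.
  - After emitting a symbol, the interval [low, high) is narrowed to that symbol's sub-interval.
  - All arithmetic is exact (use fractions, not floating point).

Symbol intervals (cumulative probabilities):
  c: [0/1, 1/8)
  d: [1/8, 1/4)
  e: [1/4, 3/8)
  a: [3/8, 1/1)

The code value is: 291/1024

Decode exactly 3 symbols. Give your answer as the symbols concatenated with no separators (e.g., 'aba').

Answer: eed

Derivation:
Step 1: interval [0/1, 1/1), width = 1/1 - 0/1 = 1/1
  'c': [0/1 + 1/1*0/1, 0/1 + 1/1*1/8) = [0/1, 1/8)
  'd': [0/1 + 1/1*1/8, 0/1 + 1/1*1/4) = [1/8, 1/4)
  'e': [0/1 + 1/1*1/4, 0/1 + 1/1*3/8) = [1/4, 3/8) <- contains code 291/1024
  'a': [0/1 + 1/1*3/8, 0/1 + 1/1*1/1) = [3/8, 1/1)
  emit 'e', narrow to [1/4, 3/8)
Step 2: interval [1/4, 3/8), width = 3/8 - 1/4 = 1/8
  'c': [1/4 + 1/8*0/1, 1/4 + 1/8*1/8) = [1/4, 17/64)
  'd': [1/4 + 1/8*1/8, 1/4 + 1/8*1/4) = [17/64, 9/32)
  'e': [1/4 + 1/8*1/4, 1/4 + 1/8*3/8) = [9/32, 19/64) <- contains code 291/1024
  'a': [1/4 + 1/8*3/8, 1/4 + 1/8*1/1) = [19/64, 3/8)
  emit 'e', narrow to [9/32, 19/64)
Step 3: interval [9/32, 19/64), width = 19/64 - 9/32 = 1/64
  'c': [9/32 + 1/64*0/1, 9/32 + 1/64*1/8) = [9/32, 145/512)
  'd': [9/32 + 1/64*1/8, 9/32 + 1/64*1/4) = [145/512, 73/256) <- contains code 291/1024
  'e': [9/32 + 1/64*1/4, 9/32 + 1/64*3/8) = [73/256, 147/512)
  'a': [9/32 + 1/64*3/8, 9/32 + 1/64*1/1) = [147/512, 19/64)
  emit 'd', narrow to [145/512, 73/256)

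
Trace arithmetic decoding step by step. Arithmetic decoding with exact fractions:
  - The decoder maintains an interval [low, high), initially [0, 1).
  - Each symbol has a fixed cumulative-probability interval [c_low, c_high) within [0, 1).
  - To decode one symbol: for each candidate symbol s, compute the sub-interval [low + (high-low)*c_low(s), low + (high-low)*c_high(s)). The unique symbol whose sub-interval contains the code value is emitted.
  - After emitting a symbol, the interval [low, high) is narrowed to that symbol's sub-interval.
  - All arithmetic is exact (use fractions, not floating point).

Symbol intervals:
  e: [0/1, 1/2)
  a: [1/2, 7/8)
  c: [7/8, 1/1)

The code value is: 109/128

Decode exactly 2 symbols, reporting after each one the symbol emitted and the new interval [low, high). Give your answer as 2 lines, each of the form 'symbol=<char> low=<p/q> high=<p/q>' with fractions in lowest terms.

Answer: symbol=a low=1/2 high=7/8
symbol=c low=53/64 high=7/8

Derivation:
Step 1: interval [0/1, 1/1), width = 1/1 - 0/1 = 1/1
  'e': [0/1 + 1/1*0/1, 0/1 + 1/1*1/2) = [0/1, 1/2)
  'a': [0/1 + 1/1*1/2, 0/1 + 1/1*7/8) = [1/2, 7/8) <- contains code 109/128
  'c': [0/1 + 1/1*7/8, 0/1 + 1/1*1/1) = [7/8, 1/1)
  emit 'a', narrow to [1/2, 7/8)
Step 2: interval [1/2, 7/8), width = 7/8 - 1/2 = 3/8
  'e': [1/2 + 3/8*0/1, 1/2 + 3/8*1/2) = [1/2, 11/16)
  'a': [1/2 + 3/8*1/2, 1/2 + 3/8*7/8) = [11/16, 53/64)
  'c': [1/2 + 3/8*7/8, 1/2 + 3/8*1/1) = [53/64, 7/8) <- contains code 109/128
  emit 'c', narrow to [53/64, 7/8)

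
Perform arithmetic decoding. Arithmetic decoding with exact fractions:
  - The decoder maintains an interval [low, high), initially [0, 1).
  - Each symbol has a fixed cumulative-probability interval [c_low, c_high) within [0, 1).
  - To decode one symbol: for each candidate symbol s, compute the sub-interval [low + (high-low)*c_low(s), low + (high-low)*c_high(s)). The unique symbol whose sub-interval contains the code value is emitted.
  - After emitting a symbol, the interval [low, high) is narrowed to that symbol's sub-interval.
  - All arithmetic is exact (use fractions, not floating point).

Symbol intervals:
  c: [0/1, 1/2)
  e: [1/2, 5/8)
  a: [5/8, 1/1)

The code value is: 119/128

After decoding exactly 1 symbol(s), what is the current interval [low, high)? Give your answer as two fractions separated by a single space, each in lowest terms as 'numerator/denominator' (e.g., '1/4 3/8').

Answer: 5/8 1/1

Derivation:
Step 1: interval [0/1, 1/1), width = 1/1 - 0/1 = 1/1
  'c': [0/1 + 1/1*0/1, 0/1 + 1/1*1/2) = [0/1, 1/2)
  'e': [0/1 + 1/1*1/2, 0/1 + 1/1*5/8) = [1/2, 5/8)
  'a': [0/1 + 1/1*5/8, 0/1 + 1/1*1/1) = [5/8, 1/1) <- contains code 119/128
  emit 'a', narrow to [5/8, 1/1)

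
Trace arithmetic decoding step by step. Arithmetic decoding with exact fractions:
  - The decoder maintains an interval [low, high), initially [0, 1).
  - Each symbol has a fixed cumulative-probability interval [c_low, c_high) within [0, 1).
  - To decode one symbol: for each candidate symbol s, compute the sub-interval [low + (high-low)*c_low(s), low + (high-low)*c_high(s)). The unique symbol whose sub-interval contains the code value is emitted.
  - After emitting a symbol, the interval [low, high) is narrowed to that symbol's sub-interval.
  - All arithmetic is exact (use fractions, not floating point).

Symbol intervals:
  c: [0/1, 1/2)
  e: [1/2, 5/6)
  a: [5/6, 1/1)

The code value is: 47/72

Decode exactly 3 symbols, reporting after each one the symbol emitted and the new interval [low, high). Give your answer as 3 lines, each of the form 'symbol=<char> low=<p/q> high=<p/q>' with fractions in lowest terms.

Answer: symbol=e low=1/2 high=5/6
symbol=c low=1/2 high=2/3
symbol=a low=23/36 high=2/3

Derivation:
Step 1: interval [0/1, 1/1), width = 1/1 - 0/1 = 1/1
  'c': [0/1 + 1/1*0/1, 0/1 + 1/1*1/2) = [0/1, 1/2)
  'e': [0/1 + 1/1*1/2, 0/1 + 1/1*5/6) = [1/2, 5/6) <- contains code 47/72
  'a': [0/1 + 1/1*5/6, 0/1 + 1/1*1/1) = [5/6, 1/1)
  emit 'e', narrow to [1/2, 5/6)
Step 2: interval [1/2, 5/6), width = 5/6 - 1/2 = 1/3
  'c': [1/2 + 1/3*0/1, 1/2 + 1/3*1/2) = [1/2, 2/3) <- contains code 47/72
  'e': [1/2 + 1/3*1/2, 1/2 + 1/3*5/6) = [2/3, 7/9)
  'a': [1/2 + 1/3*5/6, 1/2 + 1/3*1/1) = [7/9, 5/6)
  emit 'c', narrow to [1/2, 2/3)
Step 3: interval [1/2, 2/3), width = 2/3 - 1/2 = 1/6
  'c': [1/2 + 1/6*0/1, 1/2 + 1/6*1/2) = [1/2, 7/12)
  'e': [1/2 + 1/6*1/2, 1/2 + 1/6*5/6) = [7/12, 23/36)
  'a': [1/2 + 1/6*5/6, 1/2 + 1/6*1/1) = [23/36, 2/3) <- contains code 47/72
  emit 'a', narrow to [23/36, 2/3)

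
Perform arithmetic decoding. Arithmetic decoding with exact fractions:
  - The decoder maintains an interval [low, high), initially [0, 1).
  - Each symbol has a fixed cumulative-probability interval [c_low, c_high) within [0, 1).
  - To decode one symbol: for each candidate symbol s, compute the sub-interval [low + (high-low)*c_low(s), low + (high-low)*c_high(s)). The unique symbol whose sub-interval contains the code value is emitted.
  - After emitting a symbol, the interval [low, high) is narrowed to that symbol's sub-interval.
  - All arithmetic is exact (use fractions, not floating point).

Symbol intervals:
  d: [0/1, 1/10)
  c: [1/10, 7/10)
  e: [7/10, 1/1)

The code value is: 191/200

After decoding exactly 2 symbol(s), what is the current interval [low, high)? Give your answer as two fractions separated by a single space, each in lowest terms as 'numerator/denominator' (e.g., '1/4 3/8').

Answer: 91/100 1/1

Derivation:
Step 1: interval [0/1, 1/1), width = 1/1 - 0/1 = 1/1
  'd': [0/1 + 1/1*0/1, 0/1 + 1/1*1/10) = [0/1, 1/10)
  'c': [0/1 + 1/1*1/10, 0/1 + 1/1*7/10) = [1/10, 7/10)
  'e': [0/1 + 1/1*7/10, 0/1 + 1/1*1/1) = [7/10, 1/1) <- contains code 191/200
  emit 'e', narrow to [7/10, 1/1)
Step 2: interval [7/10, 1/1), width = 1/1 - 7/10 = 3/10
  'd': [7/10 + 3/10*0/1, 7/10 + 3/10*1/10) = [7/10, 73/100)
  'c': [7/10 + 3/10*1/10, 7/10 + 3/10*7/10) = [73/100, 91/100)
  'e': [7/10 + 3/10*7/10, 7/10 + 3/10*1/1) = [91/100, 1/1) <- contains code 191/200
  emit 'e', narrow to [91/100, 1/1)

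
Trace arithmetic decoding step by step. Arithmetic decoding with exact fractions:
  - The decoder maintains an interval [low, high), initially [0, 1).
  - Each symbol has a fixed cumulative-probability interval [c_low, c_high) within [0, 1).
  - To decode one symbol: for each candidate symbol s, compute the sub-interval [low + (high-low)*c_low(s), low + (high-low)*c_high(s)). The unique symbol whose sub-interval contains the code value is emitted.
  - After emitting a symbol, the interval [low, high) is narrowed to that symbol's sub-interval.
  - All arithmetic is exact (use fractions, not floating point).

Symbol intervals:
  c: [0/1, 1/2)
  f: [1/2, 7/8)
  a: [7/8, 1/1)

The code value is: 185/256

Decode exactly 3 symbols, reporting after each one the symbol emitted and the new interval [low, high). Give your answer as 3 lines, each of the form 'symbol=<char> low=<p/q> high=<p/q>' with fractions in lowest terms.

Step 1: interval [0/1, 1/1), width = 1/1 - 0/1 = 1/1
  'c': [0/1 + 1/1*0/1, 0/1 + 1/1*1/2) = [0/1, 1/2)
  'f': [0/1 + 1/1*1/2, 0/1 + 1/1*7/8) = [1/2, 7/8) <- contains code 185/256
  'a': [0/1 + 1/1*7/8, 0/1 + 1/1*1/1) = [7/8, 1/1)
  emit 'f', narrow to [1/2, 7/8)
Step 2: interval [1/2, 7/8), width = 7/8 - 1/2 = 3/8
  'c': [1/2 + 3/8*0/1, 1/2 + 3/8*1/2) = [1/2, 11/16)
  'f': [1/2 + 3/8*1/2, 1/2 + 3/8*7/8) = [11/16, 53/64) <- contains code 185/256
  'a': [1/2 + 3/8*7/8, 1/2 + 3/8*1/1) = [53/64, 7/8)
  emit 'f', narrow to [11/16, 53/64)
Step 3: interval [11/16, 53/64), width = 53/64 - 11/16 = 9/64
  'c': [11/16 + 9/64*0/1, 11/16 + 9/64*1/2) = [11/16, 97/128) <- contains code 185/256
  'f': [11/16 + 9/64*1/2, 11/16 + 9/64*7/8) = [97/128, 415/512)
  'a': [11/16 + 9/64*7/8, 11/16 + 9/64*1/1) = [415/512, 53/64)
  emit 'c', narrow to [11/16, 97/128)

Answer: symbol=f low=1/2 high=7/8
symbol=f low=11/16 high=53/64
symbol=c low=11/16 high=97/128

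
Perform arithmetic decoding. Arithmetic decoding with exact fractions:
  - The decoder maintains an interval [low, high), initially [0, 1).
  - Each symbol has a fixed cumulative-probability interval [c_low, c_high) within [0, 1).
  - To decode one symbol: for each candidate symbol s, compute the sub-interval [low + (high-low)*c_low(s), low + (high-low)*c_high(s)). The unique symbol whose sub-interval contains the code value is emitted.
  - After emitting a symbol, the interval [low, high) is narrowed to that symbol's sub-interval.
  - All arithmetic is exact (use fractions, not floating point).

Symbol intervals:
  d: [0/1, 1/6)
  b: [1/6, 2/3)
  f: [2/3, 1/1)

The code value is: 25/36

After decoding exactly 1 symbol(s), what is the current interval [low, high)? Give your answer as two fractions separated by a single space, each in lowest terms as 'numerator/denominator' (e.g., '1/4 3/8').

Step 1: interval [0/1, 1/1), width = 1/1 - 0/1 = 1/1
  'd': [0/1 + 1/1*0/1, 0/1 + 1/1*1/6) = [0/1, 1/6)
  'b': [0/1 + 1/1*1/6, 0/1 + 1/1*2/3) = [1/6, 2/3)
  'f': [0/1 + 1/1*2/3, 0/1 + 1/1*1/1) = [2/3, 1/1) <- contains code 25/36
  emit 'f', narrow to [2/3, 1/1)

Answer: 2/3 1/1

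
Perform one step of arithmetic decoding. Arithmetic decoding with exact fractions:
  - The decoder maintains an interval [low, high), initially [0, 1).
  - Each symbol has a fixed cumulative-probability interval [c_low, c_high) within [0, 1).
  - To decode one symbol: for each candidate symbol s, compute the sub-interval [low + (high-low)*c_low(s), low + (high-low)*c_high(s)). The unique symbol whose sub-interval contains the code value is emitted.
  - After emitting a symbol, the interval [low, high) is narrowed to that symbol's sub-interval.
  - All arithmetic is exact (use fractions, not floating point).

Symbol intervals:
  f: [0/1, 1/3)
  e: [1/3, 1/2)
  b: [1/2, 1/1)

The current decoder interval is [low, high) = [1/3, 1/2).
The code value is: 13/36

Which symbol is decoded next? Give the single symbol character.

Interval width = high − low = 1/2 − 1/3 = 1/6
Scaled code = (code − low) / width = (13/36 − 1/3) / 1/6 = 1/6
  f: [0/1, 1/3) ← scaled code falls here ✓
  e: [1/3, 1/2) 
  b: [1/2, 1/1) 

Answer: f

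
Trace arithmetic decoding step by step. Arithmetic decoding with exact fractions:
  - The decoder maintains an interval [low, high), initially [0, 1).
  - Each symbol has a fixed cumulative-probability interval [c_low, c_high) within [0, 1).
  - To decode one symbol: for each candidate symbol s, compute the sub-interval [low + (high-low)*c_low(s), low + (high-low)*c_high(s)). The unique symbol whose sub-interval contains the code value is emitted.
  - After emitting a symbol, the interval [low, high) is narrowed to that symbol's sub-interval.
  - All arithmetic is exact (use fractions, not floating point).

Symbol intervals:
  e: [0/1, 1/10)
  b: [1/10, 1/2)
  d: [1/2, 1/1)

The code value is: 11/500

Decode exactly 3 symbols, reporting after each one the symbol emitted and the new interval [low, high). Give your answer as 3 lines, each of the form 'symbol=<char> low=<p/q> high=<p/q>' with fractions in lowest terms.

Answer: symbol=e low=0/1 high=1/10
symbol=b low=1/100 high=1/20
symbol=b low=7/500 high=3/100

Derivation:
Step 1: interval [0/1, 1/1), width = 1/1 - 0/1 = 1/1
  'e': [0/1 + 1/1*0/1, 0/1 + 1/1*1/10) = [0/1, 1/10) <- contains code 11/500
  'b': [0/1 + 1/1*1/10, 0/1 + 1/1*1/2) = [1/10, 1/2)
  'd': [0/1 + 1/1*1/2, 0/1 + 1/1*1/1) = [1/2, 1/1)
  emit 'e', narrow to [0/1, 1/10)
Step 2: interval [0/1, 1/10), width = 1/10 - 0/1 = 1/10
  'e': [0/1 + 1/10*0/1, 0/1 + 1/10*1/10) = [0/1, 1/100)
  'b': [0/1 + 1/10*1/10, 0/1 + 1/10*1/2) = [1/100, 1/20) <- contains code 11/500
  'd': [0/1 + 1/10*1/2, 0/1 + 1/10*1/1) = [1/20, 1/10)
  emit 'b', narrow to [1/100, 1/20)
Step 3: interval [1/100, 1/20), width = 1/20 - 1/100 = 1/25
  'e': [1/100 + 1/25*0/1, 1/100 + 1/25*1/10) = [1/100, 7/500)
  'b': [1/100 + 1/25*1/10, 1/100 + 1/25*1/2) = [7/500, 3/100) <- contains code 11/500
  'd': [1/100 + 1/25*1/2, 1/100 + 1/25*1/1) = [3/100, 1/20)
  emit 'b', narrow to [7/500, 3/100)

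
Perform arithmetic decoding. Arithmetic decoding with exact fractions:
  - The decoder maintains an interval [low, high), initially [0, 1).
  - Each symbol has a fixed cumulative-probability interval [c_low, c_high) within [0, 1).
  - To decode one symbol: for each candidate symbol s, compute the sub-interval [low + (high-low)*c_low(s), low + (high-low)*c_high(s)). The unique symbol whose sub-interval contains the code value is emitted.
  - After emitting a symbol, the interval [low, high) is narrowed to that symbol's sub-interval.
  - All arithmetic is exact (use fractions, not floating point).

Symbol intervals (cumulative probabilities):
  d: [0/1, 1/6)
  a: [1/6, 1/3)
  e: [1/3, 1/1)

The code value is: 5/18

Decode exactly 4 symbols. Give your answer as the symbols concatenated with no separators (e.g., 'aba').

Step 1: interval [0/1, 1/1), width = 1/1 - 0/1 = 1/1
  'd': [0/1 + 1/1*0/1, 0/1 + 1/1*1/6) = [0/1, 1/6)
  'a': [0/1 + 1/1*1/6, 0/1 + 1/1*1/3) = [1/6, 1/3) <- contains code 5/18
  'e': [0/1 + 1/1*1/3, 0/1 + 1/1*1/1) = [1/3, 1/1)
  emit 'a', narrow to [1/6, 1/3)
Step 2: interval [1/6, 1/3), width = 1/3 - 1/6 = 1/6
  'd': [1/6 + 1/6*0/1, 1/6 + 1/6*1/6) = [1/6, 7/36)
  'a': [1/6 + 1/6*1/6, 1/6 + 1/6*1/3) = [7/36, 2/9)
  'e': [1/6 + 1/6*1/3, 1/6 + 1/6*1/1) = [2/9, 1/3) <- contains code 5/18
  emit 'e', narrow to [2/9, 1/3)
Step 3: interval [2/9, 1/3), width = 1/3 - 2/9 = 1/9
  'd': [2/9 + 1/9*0/1, 2/9 + 1/9*1/6) = [2/9, 13/54)
  'a': [2/9 + 1/9*1/6, 2/9 + 1/9*1/3) = [13/54, 7/27)
  'e': [2/9 + 1/9*1/3, 2/9 + 1/9*1/1) = [7/27, 1/3) <- contains code 5/18
  emit 'e', narrow to [7/27, 1/3)
Step 4: interval [7/27, 1/3), width = 1/3 - 7/27 = 2/27
  'd': [7/27 + 2/27*0/1, 7/27 + 2/27*1/6) = [7/27, 22/81)
  'a': [7/27 + 2/27*1/6, 7/27 + 2/27*1/3) = [22/81, 23/81) <- contains code 5/18
  'e': [7/27 + 2/27*1/3, 7/27 + 2/27*1/1) = [23/81, 1/3)
  emit 'a', narrow to [22/81, 23/81)

Answer: aeea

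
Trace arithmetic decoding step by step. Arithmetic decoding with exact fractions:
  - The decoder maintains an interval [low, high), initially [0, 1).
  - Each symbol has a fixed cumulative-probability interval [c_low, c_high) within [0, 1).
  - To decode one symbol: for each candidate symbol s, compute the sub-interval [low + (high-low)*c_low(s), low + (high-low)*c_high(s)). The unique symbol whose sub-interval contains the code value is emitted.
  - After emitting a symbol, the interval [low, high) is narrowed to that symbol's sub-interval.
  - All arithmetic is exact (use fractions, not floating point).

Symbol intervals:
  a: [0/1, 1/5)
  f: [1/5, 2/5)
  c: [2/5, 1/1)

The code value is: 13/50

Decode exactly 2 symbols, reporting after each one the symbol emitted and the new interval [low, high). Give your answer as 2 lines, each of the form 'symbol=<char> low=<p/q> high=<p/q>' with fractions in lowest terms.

Step 1: interval [0/1, 1/1), width = 1/1 - 0/1 = 1/1
  'a': [0/1 + 1/1*0/1, 0/1 + 1/1*1/5) = [0/1, 1/5)
  'f': [0/1 + 1/1*1/5, 0/1 + 1/1*2/5) = [1/5, 2/5) <- contains code 13/50
  'c': [0/1 + 1/1*2/5, 0/1 + 1/1*1/1) = [2/5, 1/1)
  emit 'f', narrow to [1/5, 2/5)
Step 2: interval [1/5, 2/5), width = 2/5 - 1/5 = 1/5
  'a': [1/5 + 1/5*0/1, 1/5 + 1/5*1/5) = [1/5, 6/25)
  'f': [1/5 + 1/5*1/5, 1/5 + 1/5*2/5) = [6/25, 7/25) <- contains code 13/50
  'c': [1/5 + 1/5*2/5, 1/5 + 1/5*1/1) = [7/25, 2/5)
  emit 'f', narrow to [6/25, 7/25)

Answer: symbol=f low=1/5 high=2/5
symbol=f low=6/25 high=7/25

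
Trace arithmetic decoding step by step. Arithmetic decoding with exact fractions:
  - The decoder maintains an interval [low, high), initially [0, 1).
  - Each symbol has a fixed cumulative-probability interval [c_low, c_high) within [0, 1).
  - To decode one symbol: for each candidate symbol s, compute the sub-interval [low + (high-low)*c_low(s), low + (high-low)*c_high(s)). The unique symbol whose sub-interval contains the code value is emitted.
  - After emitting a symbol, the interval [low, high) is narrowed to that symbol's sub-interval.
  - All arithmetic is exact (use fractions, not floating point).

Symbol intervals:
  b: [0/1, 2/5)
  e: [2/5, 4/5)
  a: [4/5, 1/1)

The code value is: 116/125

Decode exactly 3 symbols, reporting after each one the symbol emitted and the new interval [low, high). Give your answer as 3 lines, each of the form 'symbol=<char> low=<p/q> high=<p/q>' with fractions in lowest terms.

Step 1: interval [0/1, 1/1), width = 1/1 - 0/1 = 1/1
  'b': [0/1 + 1/1*0/1, 0/1 + 1/1*2/5) = [0/1, 2/5)
  'e': [0/1 + 1/1*2/5, 0/1 + 1/1*4/5) = [2/5, 4/5)
  'a': [0/1 + 1/1*4/5, 0/1 + 1/1*1/1) = [4/5, 1/1) <- contains code 116/125
  emit 'a', narrow to [4/5, 1/1)
Step 2: interval [4/5, 1/1), width = 1/1 - 4/5 = 1/5
  'b': [4/5 + 1/5*0/1, 4/5 + 1/5*2/5) = [4/5, 22/25)
  'e': [4/5 + 1/5*2/5, 4/5 + 1/5*4/5) = [22/25, 24/25) <- contains code 116/125
  'a': [4/5 + 1/5*4/5, 4/5 + 1/5*1/1) = [24/25, 1/1)
  emit 'e', narrow to [22/25, 24/25)
Step 3: interval [22/25, 24/25), width = 24/25 - 22/25 = 2/25
  'b': [22/25 + 2/25*0/1, 22/25 + 2/25*2/5) = [22/25, 114/125)
  'e': [22/25 + 2/25*2/5, 22/25 + 2/25*4/5) = [114/125, 118/125) <- contains code 116/125
  'a': [22/25 + 2/25*4/5, 22/25 + 2/25*1/1) = [118/125, 24/25)
  emit 'e', narrow to [114/125, 118/125)

Answer: symbol=a low=4/5 high=1/1
symbol=e low=22/25 high=24/25
symbol=e low=114/125 high=118/125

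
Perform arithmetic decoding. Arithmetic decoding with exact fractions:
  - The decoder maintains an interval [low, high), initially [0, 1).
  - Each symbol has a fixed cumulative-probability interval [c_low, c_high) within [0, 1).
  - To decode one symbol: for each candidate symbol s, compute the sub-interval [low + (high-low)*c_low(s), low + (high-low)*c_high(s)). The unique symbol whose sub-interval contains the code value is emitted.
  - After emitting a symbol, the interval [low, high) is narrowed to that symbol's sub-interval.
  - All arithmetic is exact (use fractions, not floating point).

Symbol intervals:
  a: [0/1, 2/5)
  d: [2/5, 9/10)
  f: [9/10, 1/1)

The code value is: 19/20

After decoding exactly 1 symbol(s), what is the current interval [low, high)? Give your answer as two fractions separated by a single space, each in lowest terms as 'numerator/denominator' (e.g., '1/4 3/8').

Answer: 9/10 1/1

Derivation:
Step 1: interval [0/1, 1/1), width = 1/1 - 0/1 = 1/1
  'a': [0/1 + 1/1*0/1, 0/1 + 1/1*2/5) = [0/1, 2/5)
  'd': [0/1 + 1/1*2/5, 0/1 + 1/1*9/10) = [2/5, 9/10)
  'f': [0/1 + 1/1*9/10, 0/1 + 1/1*1/1) = [9/10, 1/1) <- contains code 19/20
  emit 'f', narrow to [9/10, 1/1)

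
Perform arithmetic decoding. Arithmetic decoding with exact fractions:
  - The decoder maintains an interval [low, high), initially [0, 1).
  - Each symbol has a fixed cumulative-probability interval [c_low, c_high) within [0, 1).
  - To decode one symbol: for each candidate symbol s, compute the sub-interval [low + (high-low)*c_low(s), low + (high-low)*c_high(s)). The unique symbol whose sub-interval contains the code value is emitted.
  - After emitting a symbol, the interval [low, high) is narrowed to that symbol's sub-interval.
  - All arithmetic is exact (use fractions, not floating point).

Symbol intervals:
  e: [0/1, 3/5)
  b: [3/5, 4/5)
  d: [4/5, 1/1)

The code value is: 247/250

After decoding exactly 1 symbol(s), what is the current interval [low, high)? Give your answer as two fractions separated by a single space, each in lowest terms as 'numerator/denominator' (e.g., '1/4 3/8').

Step 1: interval [0/1, 1/1), width = 1/1 - 0/1 = 1/1
  'e': [0/1 + 1/1*0/1, 0/1 + 1/1*3/5) = [0/1, 3/5)
  'b': [0/1 + 1/1*3/5, 0/1 + 1/1*4/5) = [3/5, 4/5)
  'd': [0/1 + 1/1*4/5, 0/1 + 1/1*1/1) = [4/5, 1/1) <- contains code 247/250
  emit 'd', narrow to [4/5, 1/1)

Answer: 4/5 1/1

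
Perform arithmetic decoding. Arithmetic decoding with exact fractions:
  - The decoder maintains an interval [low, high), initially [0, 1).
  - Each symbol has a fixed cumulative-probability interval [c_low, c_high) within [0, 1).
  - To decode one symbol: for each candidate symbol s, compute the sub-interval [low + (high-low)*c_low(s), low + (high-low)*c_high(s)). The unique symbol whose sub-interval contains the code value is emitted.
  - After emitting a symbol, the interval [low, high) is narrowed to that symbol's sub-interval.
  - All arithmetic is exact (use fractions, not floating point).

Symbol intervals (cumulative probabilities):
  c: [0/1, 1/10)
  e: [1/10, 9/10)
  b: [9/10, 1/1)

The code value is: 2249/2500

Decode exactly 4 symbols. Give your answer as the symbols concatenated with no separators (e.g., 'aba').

Step 1: interval [0/1, 1/1), width = 1/1 - 0/1 = 1/1
  'c': [0/1 + 1/1*0/1, 0/1 + 1/1*1/10) = [0/1, 1/10)
  'e': [0/1 + 1/1*1/10, 0/1 + 1/1*9/10) = [1/10, 9/10) <- contains code 2249/2500
  'b': [0/1 + 1/1*9/10, 0/1 + 1/1*1/1) = [9/10, 1/1)
  emit 'e', narrow to [1/10, 9/10)
Step 2: interval [1/10, 9/10), width = 9/10 - 1/10 = 4/5
  'c': [1/10 + 4/5*0/1, 1/10 + 4/5*1/10) = [1/10, 9/50)
  'e': [1/10 + 4/5*1/10, 1/10 + 4/5*9/10) = [9/50, 41/50)
  'b': [1/10 + 4/5*9/10, 1/10 + 4/5*1/1) = [41/50, 9/10) <- contains code 2249/2500
  emit 'b', narrow to [41/50, 9/10)
Step 3: interval [41/50, 9/10), width = 9/10 - 41/50 = 2/25
  'c': [41/50 + 2/25*0/1, 41/50 + 2/25*1/10) = [41/50, 207/250)
  'e': [41/50 + 2/25*1/10, 41/50 + 2/25*9/10) = [207/250, 223/250)
  'b': [41/50 + 2/25*9/10, 41/50 + 2/25*1/1) = [223/250, 9/10) <- contains code 2249/2500
  emit 'b', narrow to [223/250, 9/10)
Step 4: interval [223/250, 9/10), width = 9/10 - 223/250 = 1/125
  'c': [223/250 + 1/125*0/1, 223/250 + 1/125*1/10) = [223/250, 558/625)
  'e': [223/250 + 1/125*1/10, 223/250 + 1/125*9/10) = [558/625, 562/625)
  'b': [223/250 + 1/125*9/10, 223/250 + 1/125*1/1) = [562/625, 9/10) <- contains code 2249/2500
  emit 'b', narrow to [562/625, 9/10)

Answer: ebbb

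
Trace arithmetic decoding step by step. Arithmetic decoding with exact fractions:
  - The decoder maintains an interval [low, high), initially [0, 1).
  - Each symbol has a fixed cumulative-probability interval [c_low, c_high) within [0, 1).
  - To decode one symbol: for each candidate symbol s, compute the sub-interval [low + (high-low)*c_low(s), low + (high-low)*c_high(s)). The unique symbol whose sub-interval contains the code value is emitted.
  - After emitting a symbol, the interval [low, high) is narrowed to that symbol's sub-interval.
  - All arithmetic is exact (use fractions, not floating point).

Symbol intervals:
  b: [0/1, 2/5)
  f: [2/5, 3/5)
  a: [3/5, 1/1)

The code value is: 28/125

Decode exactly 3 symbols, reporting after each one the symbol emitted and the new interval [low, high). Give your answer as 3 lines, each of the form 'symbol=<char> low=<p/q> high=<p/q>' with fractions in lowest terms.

Answer: symbol=b low=0/1 high=2/5
symbol=f low=4/25 high=6/25
symbol=a low=26/125 high=6/25

Derivation:
Step 1: interval [0/1, 1/1), width = 1/1 - 0/1 = 1/1
  'b': [0/1 + 1/1*0/1, 0/1 + 1/1*2/5) = [0/1, 2/5) <- contains code 28/125
  'f': [0/1 + 1/1*2/5, 0/1 + 1/1*3/5) = [2/5, 3/5)
  'a': [0/1 + 1/1*3/5, 0/1 + 1/1*1/1) = [3/5, 1/1)
  emit 'b', narrow to [0/1, 2/5)
Step 2: interval [0/1, 2/5), width = 2/5 - 0/1 = 2/5
  'b': [0/1 + 2/5*0/1, 0/1 + 2/5*2/5) = [0/1, 4/25)
  'f': [0/1 + 2/5*2/5, 0/1 + 2/5*3/5) = [4/25, 6/25) <- contains code 28/125
  'a': [0/1 + 2/5*3/5, 0/1 + 2/5*1/1) = [6/25, 2/5)
  emit 'f', narrow to [4/25, 6/25)
Step 3: interval [4/25, 6/25), width = 6/25 - 4/25 = 2/25
  'b': [4/25 + 2/25*0/1, 4/25 + 2/25*2/5) = [4/25, 24/125)
  'f': [4/25 + 2/25*2/5, 4/25 + 2/25*3/5) = [24/125, 26/125)
  'a': [4/25 + 2/25*3/5, 4/25 + 2/25*1/1) = [26/125, 6/25) <- contains code 28/125
  emit 'a', narrow to [26/125, 6/25)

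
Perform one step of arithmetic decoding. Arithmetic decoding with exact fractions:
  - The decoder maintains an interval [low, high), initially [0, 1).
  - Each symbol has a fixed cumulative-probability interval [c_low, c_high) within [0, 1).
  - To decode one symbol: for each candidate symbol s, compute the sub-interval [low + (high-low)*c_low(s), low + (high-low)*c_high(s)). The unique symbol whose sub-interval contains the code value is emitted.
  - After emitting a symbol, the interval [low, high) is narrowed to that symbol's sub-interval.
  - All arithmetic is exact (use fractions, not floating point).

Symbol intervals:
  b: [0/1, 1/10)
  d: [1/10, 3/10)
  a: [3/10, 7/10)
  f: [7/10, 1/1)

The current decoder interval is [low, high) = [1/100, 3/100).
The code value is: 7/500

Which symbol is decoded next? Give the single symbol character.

Interval width = high − low = 3/100 − 1/100 = 1/50
Scaled code = (code − low) / width = (7/500 − 1/100) / 1/50 = 1/5
  b: [0/1, 1/10) 
  d: [1/10, 3/10) ← scaled code falls here ✓
  a: [3/10, 7/10) 
  f: [7/10, 1/1) 

Answer: d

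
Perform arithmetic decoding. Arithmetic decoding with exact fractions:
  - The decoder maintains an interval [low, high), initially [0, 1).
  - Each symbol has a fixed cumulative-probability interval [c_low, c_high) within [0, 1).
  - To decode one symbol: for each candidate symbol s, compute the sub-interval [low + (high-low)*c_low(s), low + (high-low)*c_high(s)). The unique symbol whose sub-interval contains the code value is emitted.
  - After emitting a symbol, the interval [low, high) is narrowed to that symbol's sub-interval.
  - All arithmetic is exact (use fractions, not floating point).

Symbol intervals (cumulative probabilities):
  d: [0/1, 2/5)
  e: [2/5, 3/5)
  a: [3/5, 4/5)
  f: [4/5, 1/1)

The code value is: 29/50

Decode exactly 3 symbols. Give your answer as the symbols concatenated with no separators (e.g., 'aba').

Answer: efe

Derivation:
Step 1: interval [0/1, 1/1), width = 1/1 - 0/1 = 1/1
  'd': [0/1 + 1/1*0/1, 0/1 + 1/1*2/5) = [0/1, 2/5)
  'e': [0/1 + 1/1*2/5, 0/1 + 1/1*3/5) = [2/5, 3/5) <- contains code 29/50
  'a': [0/1 + 1/1*3/5, 0/1 + 1/1*4/5) = [3/5, 4/5)
  'f': [0/1 + 1/1*4/5, 0/1 + 1/1*1/1) = [4/5, 1/1)
  emit 'e', narrow to [2/5, 3/5)
Step 2: interval [2/5, 3/5), width = 3/5 - 2/5 = 1/5
  'd': [2/5 + 1/5*0/1, 2/5 + 1/5*2/5) = [2/5, 12/25)
  'e': [2/5 + 1/5*2/5, 2/5 + 1/5*3/5) = [12/25, 13/25)
  'a': [2/5 + 1/5*3/5, 2/5 + 1/5*4/5) = [13/25, 14/25)
  'f': [2/5 + 1/5*4/5, 2/5 + 1/5*1/1) = [14/25, 3/5) <- contains code 29/50
  emit 'f', narrow to [14/25, 3/5)
Step 3: interval [14/25, 3/5), width = 3/5 - 14/25 = 1/25
  'd': [14/25 + 1/25*0/1, 14/25 + 1/25*2/5) = [14/25, 72/125)
  'e': [14/25 + 1/25*2/5, 14/25 + 1/25*3/5) = [72/125, 73/125) <- contains code 29/50
  'a': [14/25 + 1/25*3/5, 14/25 + 1/25*4/5) = [73/125, 74/125)
  'f': [14/25 + 1/25*4/5, 14/25 + 1/25*1/1) = [74/125, 3/5)
  emit 'e', narrow to [72/125, 73/125)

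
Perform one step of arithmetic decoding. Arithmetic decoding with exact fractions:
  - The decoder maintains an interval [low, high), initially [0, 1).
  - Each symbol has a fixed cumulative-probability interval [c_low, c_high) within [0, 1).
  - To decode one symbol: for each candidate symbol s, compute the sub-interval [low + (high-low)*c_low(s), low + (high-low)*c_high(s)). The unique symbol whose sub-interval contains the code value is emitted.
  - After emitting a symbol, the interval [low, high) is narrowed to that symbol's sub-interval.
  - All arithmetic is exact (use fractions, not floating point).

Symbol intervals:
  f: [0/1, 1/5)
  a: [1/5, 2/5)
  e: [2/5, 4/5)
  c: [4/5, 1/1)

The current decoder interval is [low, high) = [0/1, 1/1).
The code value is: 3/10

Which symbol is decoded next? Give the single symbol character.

Interval width = high − low = 1/1 − 0/1 = 1/1
Scaled code = (code − low) / width = (3/10 − 0/1) / 1/1 = 3/10
  f: [0/1, 1/5) 
  a: [1/5, 2/5) ← scaled code falls here ✓
  e: [2/5, 4/5) 
  c: [4/5, 1/1) 

Answer: a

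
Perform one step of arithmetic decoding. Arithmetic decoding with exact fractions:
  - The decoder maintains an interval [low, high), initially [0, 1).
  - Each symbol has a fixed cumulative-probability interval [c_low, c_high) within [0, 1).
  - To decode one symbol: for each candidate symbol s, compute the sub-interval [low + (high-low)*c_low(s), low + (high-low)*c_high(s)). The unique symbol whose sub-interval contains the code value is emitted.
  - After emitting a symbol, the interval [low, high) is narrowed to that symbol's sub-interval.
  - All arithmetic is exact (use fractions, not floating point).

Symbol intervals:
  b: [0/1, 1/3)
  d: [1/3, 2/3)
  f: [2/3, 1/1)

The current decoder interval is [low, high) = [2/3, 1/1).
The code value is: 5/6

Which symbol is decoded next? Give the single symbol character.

Interval width = high − low = 1/1 − 2/3 = 1/3
Scaled code = (code − low) / width = (5/6 − 2/3) / 1/3 = 1/2
  b: [0/1, 1/3) 
  d: [1/3, 2/3) ← scaled code falls here ✓
  f: [2/3, 1/1) 

Answer: d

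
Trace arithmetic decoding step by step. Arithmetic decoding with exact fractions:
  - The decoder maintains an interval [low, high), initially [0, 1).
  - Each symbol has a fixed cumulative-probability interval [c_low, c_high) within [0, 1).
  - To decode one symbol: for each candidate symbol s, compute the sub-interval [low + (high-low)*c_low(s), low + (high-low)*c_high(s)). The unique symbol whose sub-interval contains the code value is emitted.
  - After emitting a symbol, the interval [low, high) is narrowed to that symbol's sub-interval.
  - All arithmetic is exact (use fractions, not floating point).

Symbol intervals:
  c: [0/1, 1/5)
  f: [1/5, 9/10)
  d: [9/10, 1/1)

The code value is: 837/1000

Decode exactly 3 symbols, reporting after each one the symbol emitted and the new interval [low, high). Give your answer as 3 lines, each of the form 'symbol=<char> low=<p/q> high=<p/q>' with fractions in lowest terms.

Answer: symbol=f low=1/5 high=9/10
symbol=d low=83/100 high=9/10
symbol=c low=83/100 high=211/250

Derivation:
Step 1: interval [0/1, 1/1), width = 1/1 - 0/1 = 1/1
  'c': [0/1 + 1/1*0/1, 0/1 + 1/1*1/5) = [0/1, 1/5)
  'f': [0/1 + 1/1*1/5, 0/1 + 1/1*9/10) = [1/5, 9/10) <- contains code 837/1000
  'd': [0/1 + 1/1*9/10, 0/1 + 1/1*1/1) = [9/10, 1/1)
  emit 'f', narrow to [1/5, 9/10)
Step 2: interval [1/5, 9/10), width = 9/10 - 1/5 = 7/10
  'c': [1/5 + 7/10*0/1, 1/5 + 7/10*1/5) = [1/5, 17/50)
  'f': [1/5 + 7/10*1/5, 1/5 + 7/10*9/10) = [17/50, 83/100)
  'd': [1/5 + 7/10*9/10, 1/5 + 7/10*1/1) = [83/100, 9/10) <- contains code 837/1000
  emit 'd', narrow to [83/100, 9/10)
Step 3: interval [83/100, 9/10), width = 9/10 - 83/100 = 7/100
  'c': [83/100 + 7/100*0/1, 83/100 + 7/100*1/5) = [83/100, 211/250) <- contains code 837/1000
  'f': [83/100 + 7/100*1/5, 83/100 + 7/100*9/10) = [211/250, 893/1000)
  'd': [83/100 + 7/100*9/10, 83/100 + 7/100*1/1) = [893/1000, 9/10)
  emit 'c', narrow to [83/100, 211/250)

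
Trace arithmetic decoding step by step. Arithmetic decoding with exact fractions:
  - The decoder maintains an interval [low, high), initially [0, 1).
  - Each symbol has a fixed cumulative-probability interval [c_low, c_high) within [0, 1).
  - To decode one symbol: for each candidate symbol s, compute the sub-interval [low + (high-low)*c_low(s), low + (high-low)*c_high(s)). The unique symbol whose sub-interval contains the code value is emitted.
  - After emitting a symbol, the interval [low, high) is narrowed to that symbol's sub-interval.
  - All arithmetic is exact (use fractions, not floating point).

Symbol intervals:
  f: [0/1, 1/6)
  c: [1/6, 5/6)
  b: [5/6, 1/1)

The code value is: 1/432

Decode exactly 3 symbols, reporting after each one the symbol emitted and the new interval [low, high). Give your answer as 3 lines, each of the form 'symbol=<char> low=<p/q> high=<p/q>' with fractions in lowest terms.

Answer: symbol=f low=0/1 high=1/6
symbol=f low=0/1 high=1/36
symbol=f low=0/1 high=1/216

Derivation:
Step 1: interval [0/1, 1/1), width = 1/1 - 0/1 = 1/1
  'f': [0/1 + 1/1*0/1, 0/1 + 1/1*1/6) = [0/1, 1/6) <- contains code 1/432
  'c': [0/1 + 1/1*1/6, 0/1 + 1/1*5/6) = [1/6, 5/6)
  'b': [0/1 + 1/1*5/6, 0/1 + 1/1*1/1) = [5/6, 1/1)
  emit 'f', narrow to [0/1, 1/6)
Step 2: interval [0/1, 1/6), width = 1/6 - 0/1 = 1/6
  'f': [0/1 + 1/6*0/1, 0/1 + 1/6*1/6) = [0/1, 1/36) <- contains code 1/432
  'c': [0/1 + 1/6*1/6, 0/1 + 1/6*5/6) = [1/36, 5/36)
  'b': [0/1 + 1/6*5/6, 0/1 + 1/6*1/1) = [5/36, 1/6)
  emit 'f', narrow to [0/1, 1/36)
Step 3: interval [0/1, 1/36), width = 1/36 - 0/1 = 1/36
  'f': [0/1 + 1/36*0/1, 0/1 + 1/36*1/6) = [0/1, 1/216) <- contains code 1/432
  'c': [0/1 + 1/36*1/6, 0/1 + 1/36*5/6) = [1/216, 5/216)
  'b': [0/1 + 1/36*5/6, 0/1 + 1/36*1/1) = [5/216, 1/36)
  emit 'f', narrow to [0/1, 1/216)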